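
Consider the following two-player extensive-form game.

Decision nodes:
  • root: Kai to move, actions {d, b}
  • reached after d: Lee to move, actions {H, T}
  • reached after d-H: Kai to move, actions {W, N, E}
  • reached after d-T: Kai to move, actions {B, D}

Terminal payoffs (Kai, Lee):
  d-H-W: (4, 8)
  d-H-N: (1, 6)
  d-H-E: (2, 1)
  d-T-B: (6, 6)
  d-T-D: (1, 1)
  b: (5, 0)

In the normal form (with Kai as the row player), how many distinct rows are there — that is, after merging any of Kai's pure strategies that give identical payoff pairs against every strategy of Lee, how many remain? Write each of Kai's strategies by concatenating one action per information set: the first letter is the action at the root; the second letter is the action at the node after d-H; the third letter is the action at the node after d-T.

Kai has 12 pure strategies: dWB, dWD, dNB, dND, dEB, dED, bWB, bWD, bNB, bND, bEB, bED. Columns: H, T.
{dWB} → row (4,8) (6,6)
{dWD} → row (4,8) (1,1)
{dNB} → row (1,6) (6,6)
{dND} → row (1,6) (1,1)
{dEB} → row (2,1) (6,6)
{dED} → row (2,1) (1,1)
{bWB, bWD, bNB, bND, bEB, bED} → row (5,0) (5,0)
That's 7 distinct rows out of 12 strategies.

7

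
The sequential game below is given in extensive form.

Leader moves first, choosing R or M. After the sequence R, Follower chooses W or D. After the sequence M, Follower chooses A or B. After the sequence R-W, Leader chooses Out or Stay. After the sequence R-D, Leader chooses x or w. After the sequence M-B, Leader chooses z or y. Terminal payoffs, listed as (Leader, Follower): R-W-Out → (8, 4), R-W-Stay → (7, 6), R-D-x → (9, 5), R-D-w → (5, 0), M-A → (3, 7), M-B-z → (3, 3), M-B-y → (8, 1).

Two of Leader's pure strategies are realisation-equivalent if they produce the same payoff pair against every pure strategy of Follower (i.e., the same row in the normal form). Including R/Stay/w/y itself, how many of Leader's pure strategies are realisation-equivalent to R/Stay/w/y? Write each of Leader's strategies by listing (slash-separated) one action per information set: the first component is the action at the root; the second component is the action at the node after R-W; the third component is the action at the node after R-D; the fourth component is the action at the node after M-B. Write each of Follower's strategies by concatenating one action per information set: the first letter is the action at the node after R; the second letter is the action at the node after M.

2

Row for R/Stay/w/y (columns WA, WB, DA, DB): (7,6) (7,6) (5,0) (5,0).
Under R/Stay/w/y, Leader's choice at the node after M-B can never be reached regardless of what Follower does, so varying those choices leaves every outcome unchanged.
Holding the reachable choices fixed and varying the unreachable one freely already gives 2 equivalent strategies.
No other strategy reproduces this row, so those 2 are the full class: R/Stay/w/z, R/Stay/w/y.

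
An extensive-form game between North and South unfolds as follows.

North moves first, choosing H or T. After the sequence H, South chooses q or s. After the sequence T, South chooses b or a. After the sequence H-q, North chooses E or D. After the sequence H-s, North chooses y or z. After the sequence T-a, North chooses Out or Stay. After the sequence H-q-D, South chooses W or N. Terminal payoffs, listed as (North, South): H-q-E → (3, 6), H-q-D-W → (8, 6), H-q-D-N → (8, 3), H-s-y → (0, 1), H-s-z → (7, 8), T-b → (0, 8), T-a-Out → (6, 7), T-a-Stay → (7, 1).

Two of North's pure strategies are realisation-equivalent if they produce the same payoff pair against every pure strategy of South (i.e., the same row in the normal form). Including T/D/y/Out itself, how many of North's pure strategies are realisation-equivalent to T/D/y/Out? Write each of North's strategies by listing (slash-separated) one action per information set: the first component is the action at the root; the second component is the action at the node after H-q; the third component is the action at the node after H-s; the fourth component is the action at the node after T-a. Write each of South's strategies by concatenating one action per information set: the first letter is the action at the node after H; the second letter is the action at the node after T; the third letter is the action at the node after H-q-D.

4

Row for T/D/y/Out (columns qbW, qbN, qaW, qaN, sbW, sbN, saW, saN): (0,8) (0,8) (6,7) (6,7) (0,8) (0,8) (6,7) (6,7).
Under T/D/y/Out, North's choice at the node after H-q and at the node after H-s can never be reached regardless of what South does, so varying those choices leaves every outcome unchanged.
Holding the reachable choices fixed and varying the unreachable ones freely already gives 2 × 2 = 4 equivalent strategies.
No other strategy reproduces this row, so those 4 are the full class: T/E/y/Out, T/E/z/Out, T/D/y/Out, T/D/z/Out.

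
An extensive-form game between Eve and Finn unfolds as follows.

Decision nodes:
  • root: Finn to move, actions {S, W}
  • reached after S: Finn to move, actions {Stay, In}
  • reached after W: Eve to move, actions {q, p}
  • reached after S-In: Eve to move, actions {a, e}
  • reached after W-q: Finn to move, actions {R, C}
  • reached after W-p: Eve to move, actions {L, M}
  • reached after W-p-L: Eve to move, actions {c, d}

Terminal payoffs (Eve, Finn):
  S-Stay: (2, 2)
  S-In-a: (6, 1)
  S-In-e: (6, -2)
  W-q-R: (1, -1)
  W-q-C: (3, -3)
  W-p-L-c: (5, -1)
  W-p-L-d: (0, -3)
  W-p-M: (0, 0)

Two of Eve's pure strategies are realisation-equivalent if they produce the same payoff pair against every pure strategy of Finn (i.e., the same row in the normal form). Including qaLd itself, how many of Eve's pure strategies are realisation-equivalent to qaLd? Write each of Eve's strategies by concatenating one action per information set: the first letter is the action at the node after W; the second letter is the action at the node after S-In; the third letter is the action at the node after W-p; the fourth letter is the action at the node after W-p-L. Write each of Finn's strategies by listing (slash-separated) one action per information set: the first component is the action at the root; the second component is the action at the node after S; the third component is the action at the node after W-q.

Row for qaLd (columns S/Stay/R, S/Stay/C, S/In/R, S/In/C, W/Stay/R, W/Stay/C, W/In/R, W/In/C): (2,2) (2,2) (6,1) (6,1) (1,-1) (3,-3) (1,-1) (3,-3).
Under qaLd, Eve's choice at the node after W-p and at the node after W-p-L can never be reached regardless of what Finn does, so varying those choices leaves every outcome unchanged.
Holding the reachable choices fixed and varying the unreachable ones freely already gives 2 × 2 = 4 equivalent strategies.
No other strategy reproduces this row, so those 4 are the full class: qaLc, qaLd, qaMc, qaMd.

4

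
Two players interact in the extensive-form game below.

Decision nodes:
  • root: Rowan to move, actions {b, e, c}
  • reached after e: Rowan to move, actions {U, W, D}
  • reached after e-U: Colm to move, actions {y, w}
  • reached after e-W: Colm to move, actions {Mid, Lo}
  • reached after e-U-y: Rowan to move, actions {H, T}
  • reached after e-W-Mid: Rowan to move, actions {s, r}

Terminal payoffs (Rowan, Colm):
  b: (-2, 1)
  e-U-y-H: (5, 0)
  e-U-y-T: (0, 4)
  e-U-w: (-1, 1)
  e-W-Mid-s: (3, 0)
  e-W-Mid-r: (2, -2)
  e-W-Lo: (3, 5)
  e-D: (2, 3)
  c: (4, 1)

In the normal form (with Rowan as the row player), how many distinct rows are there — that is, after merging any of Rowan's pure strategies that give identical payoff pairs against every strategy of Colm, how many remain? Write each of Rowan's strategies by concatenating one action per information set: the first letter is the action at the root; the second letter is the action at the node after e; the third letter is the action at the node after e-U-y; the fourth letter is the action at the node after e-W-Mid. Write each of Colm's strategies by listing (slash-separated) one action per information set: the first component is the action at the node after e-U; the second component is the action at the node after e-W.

Rowan has 36 pure strategies: bUHs, bUHr, bUTs, bUTr, bWHs, bWHr, bWTs, bWTr, bDHs, bDHr, bDTs, bDTr, eUHs, eUHr, eUTs, eUTr, eWHs, eWHr, eWTs, eWTr, eDHs, eDHr, eDTs, eDTr, cUHs, cUHr, cUTs, cUTr, cWHs, cWHr, cWTs, cWTr, cDHs, cDHr, cDTs, cDTr. Columns: y/Mid, y/Lo, w/Mid, w/Lo.
{bUHs, bUHr, bUTs, bUTr, bWHs, bWHr, bWTs, bWTr, bDHs, bDHr, bDTs, bDTr} → row (-2,1) (-2,1) (-2,1) (-2,1)
{eUHs, eUHr} → row (5,0) (5,0) (-1,1) (-1,1)
{eUTs, eUTr} → row (0,4) (0,4) (-1,1) (-1,1)
{eWHs, eWTs} → row (3,0) (3,5) (3,0) (3,5)
{eWHr, eWTr} → row (2,-2) (3,5) (2,-2) (3,5)
{eDHs, eDHr, eDTs, eDTr} → row (2,3) (2,3) (2,3) (2,3)
{cUHs, cUHr, cUTs, cUTr, cWHs, cWHr, cWTs, cWTr, cDHs, cDHr, cDTs, cDTr} → row (4,1) (4,1) (4,1) (4,1)
That's 7 distinct rows out of 36 strategies.

7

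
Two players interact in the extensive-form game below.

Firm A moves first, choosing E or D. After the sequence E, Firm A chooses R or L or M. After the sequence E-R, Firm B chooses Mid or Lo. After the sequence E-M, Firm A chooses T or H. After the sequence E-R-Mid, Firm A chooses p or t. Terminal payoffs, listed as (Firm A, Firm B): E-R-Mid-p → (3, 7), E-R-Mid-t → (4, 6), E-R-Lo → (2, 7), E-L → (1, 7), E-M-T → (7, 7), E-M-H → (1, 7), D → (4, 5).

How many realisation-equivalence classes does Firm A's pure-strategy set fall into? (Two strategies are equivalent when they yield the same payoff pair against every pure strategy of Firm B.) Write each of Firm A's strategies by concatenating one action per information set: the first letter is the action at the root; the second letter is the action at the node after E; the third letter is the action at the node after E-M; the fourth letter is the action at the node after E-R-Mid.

5

Firm A has 24 pure strategies: ERTp, ERTt, ERHp, ERHt, ELTp, ELTt, ELHp, ELHt, EMTp, EMTt, EMHp, EMHt, DRTp, DRTt, DRHp, DRHt, DLTp, DLTt, DLHp, DLHt, DMTp, DMTt, DMHp, DMHt. Columns: Mid, Lo.
{ERTp, ERHp} → row (3,7) (2,7)
{ERTt, ERHt} → row (4,6) (2,7)
{ELTp, ELTt, ELHp, ELHt, EMHp, EMHt} → row (1,7) (1,7)
{EMTp, EMTt} → row (7,7) (7,7)
{DRTp, DRTt, DRHp, DRHt, DLTp, DLTt, DLHp, DLHt, DMTp, DMTt, DMHp, DMHt} → row (4,5) (4,5)
That's 5 distinct rows out of 24 strategies.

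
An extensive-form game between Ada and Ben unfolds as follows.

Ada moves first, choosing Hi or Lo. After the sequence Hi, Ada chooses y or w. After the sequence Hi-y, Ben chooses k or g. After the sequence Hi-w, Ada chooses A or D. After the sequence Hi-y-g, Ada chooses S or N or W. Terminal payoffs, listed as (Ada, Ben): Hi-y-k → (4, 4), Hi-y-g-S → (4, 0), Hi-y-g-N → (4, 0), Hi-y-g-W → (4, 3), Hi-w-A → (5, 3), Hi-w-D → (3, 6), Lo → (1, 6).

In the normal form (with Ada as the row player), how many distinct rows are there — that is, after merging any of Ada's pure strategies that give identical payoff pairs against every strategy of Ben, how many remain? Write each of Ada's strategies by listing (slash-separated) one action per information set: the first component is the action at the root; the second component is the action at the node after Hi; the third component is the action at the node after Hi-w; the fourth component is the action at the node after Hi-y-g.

Ada has 24 pure strategies: Hi/y/A/S, Hi/y/A/N, Hi/y/A/W, Hi/y/D/S, Hi/y/D/N, Hi/y/D/W, Hi/w/A/S, Hi/w/A/N, Hi/w/A/W, Hi/w/D/S, Hi/w/D/N, Hi/w/D/W, Lo/y/A/S, Lo/y/A/N, Lo/y/A/W, Lo/y/D/S, Lo/y/D/N, Lo/y/D/W, Lo/w/A/S, Lo/w/A/N, Lo/w/A/W, Lo/w/D/S, Lo/w/D/N, Lo/w/D/W. Columns: k, g.
{Hi/y/A/S, Hi/y/A/N, Hi/y/D/S, Hi/y/D/N} → row (4,4) (4,0)
{Hi/y/A/W, Hi/y/D/W} → row (4,4) (4,3)
{Hi/w/A/S, Hi/w/A/N, Hi/w/A/W} → row (5,3) (5,3)
{Hi/w/D/S, Hi/w/D/N, Hi/w/D/W} → row (3,6) (3,6)
{Lo/y/A/S, Lo/y/A/N, Lo/y/A/W, Lo/y/D/S, Lo/y/D/N, Lo/y/D/W, Lo/w/A/S, Lo/w/A/N, Lo/w/A/W, Lo/w/D/S, Lo/w/D/N, Lo/w/D/W} → row (1,6) (1,6)
That's 5 distinct rows out of 24 strategies.

5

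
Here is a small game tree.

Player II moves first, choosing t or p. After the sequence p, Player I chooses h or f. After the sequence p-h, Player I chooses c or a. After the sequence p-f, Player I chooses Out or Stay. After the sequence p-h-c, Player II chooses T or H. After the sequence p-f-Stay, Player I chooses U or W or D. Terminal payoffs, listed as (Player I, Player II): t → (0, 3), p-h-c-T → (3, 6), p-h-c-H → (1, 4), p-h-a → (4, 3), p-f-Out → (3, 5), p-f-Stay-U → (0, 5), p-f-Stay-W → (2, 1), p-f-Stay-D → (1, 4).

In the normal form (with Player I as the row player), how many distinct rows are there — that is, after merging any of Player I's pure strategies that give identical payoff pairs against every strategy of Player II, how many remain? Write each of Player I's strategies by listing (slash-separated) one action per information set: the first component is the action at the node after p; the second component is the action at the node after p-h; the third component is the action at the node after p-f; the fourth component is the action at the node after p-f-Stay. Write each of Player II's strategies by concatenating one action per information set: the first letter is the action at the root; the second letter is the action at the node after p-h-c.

6

Player I has 24 pure strategies: h/c/Out/U, h/c/Out/W, h/c/Out/D, h/c/Stay/U, h/c/Stay/W, h/c/Stay/D, h/a/Out/U, h/a/Out/W, h/a/Out/D, h/a/Stay/U, h/a/Stay/W, h/a/Stay/D, f/c/Out/U, f/c/Out/W, f/c/Out/D, f/c/Stay/U, f/c/Stay/W, f/c/Stay/D, f/a/Out/U, f/a/Out/W, f/a/Out/D, f/a/Stay/U, f/a/Stay/W, f/a/Stay/D. Columns: tT, tH, pT, pH.
{h/c/Out/U, h/c/Out/W, h/c/Out/D, h/c/Stay/U, h/c/Stay/W, h/c/Stay/D} → row (0,3) (0,3) (3,6) (1,4)
{h/a/Out/U, h/a/Out/W, h/a/Out/D, h/a/Stay/U, h/a/Stay/W, h/a/Stay/D} → row (0,3) (0,3) (4,3) (4,3)
{f/c/Out/U, f/c/Out/W, f/c/Out/D, f/a/Out/U, f/a/Out/W, f/a/Out/D} → row (0,3) (0,3) (3,5) (3,5)
{f/c/Stay/U, f/a/Stay/U} → row (0,3) (0,3) (0,5) (0,5)
{f/c/Stay/W, f/a/Stay/W} → row (0,3) (0,3) (2,1) (2,1)
{f/c/Stay/D, f/a/Stay/D} → row (0,3) (0,3) (1,4) (1,4)
That's 6 distinct rows out of 24 strategies.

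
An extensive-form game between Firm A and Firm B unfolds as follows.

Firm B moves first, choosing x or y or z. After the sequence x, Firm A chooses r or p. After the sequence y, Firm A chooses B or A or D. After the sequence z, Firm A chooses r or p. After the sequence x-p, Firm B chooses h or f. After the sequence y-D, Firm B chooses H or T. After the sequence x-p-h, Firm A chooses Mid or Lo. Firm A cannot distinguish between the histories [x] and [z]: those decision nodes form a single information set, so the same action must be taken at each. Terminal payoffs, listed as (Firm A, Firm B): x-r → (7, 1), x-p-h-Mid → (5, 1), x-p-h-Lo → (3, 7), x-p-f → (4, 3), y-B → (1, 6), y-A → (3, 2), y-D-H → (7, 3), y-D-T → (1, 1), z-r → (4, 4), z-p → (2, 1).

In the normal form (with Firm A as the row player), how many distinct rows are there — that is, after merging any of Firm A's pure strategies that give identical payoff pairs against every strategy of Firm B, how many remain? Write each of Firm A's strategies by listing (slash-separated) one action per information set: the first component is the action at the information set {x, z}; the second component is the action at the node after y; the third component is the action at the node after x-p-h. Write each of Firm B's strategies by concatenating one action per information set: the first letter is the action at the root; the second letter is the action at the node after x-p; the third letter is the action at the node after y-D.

Firm A has 12 pure strategies: r/B/Mid, r/B/Lo, r/A/Mid, r/A/Lo, r/D/Mid, r/D/Lo, p/B/Mid, p/B/Lo, p/A/Mid, p/A/Lo, p/D/Mid, p/D/Lo. Columns: xhH, xhT, xfH, xfT, yhH, yhT, yfH, yfT, zhH, zhT, zfH, zfT.
{r/B/Mid, r/B/Lo} → row (7,1) (7,1) (7,1) (7,1) (1,6) (1,6) (1,6) (1,6) (4,4) (4,4) (4,4) (4,4)
{r/A/Mid, r/A/Lo} → row (7,1) (7,1) (7,1) (7,1) (3,2) (3,2) (3,2) (3,2) (4,4) (4,4) (4,4) (4,4)
{r/D/Mid, r/D/Lo} → row (7,1) (7,1) (7,1) (7,1) (7,3) (1,1) (7,3) (1,1) (4,4) (4,4) (4,4) (4,4)
{p/B/Mid} → row (5,1) (5,1) (4,3) (4,3) (1,6) (1,6) (1,6) (1,6) (2,1) (2,1) (2,1) (2,1)
{p/B/Lo} → row (3,7) (3,7) (4,3) (4,3) (1,6) (1,6) (1,6) (1,6) (2,1) (2,1) (2,1) (2,1)
{p/A/Mid} → row (5,1) (5,1) (4,3) (4,3) (3,2) (3,2) (3,2) (3,2) (2,1) (2,1) (2,1) (2,1)
{p/A/Lo} → row (3,7) (3,7) (4,3) (4,3) (3,2) (3,2) (3,2) (3,2) (2,1) (2,1) (2,1) (2,1)
{p/D/Mid} → row (5,1) (5,1) (4,3) (4,3) (7,3) (1,1) (7,3) (1,1) (2,1) (2,1) (2,1) (2,1)
{p/D/Lo} → row (3,7) (3,7) (4,3) (4,3) (7,3) (1,1) (7,3) (1,1) (2,1) (2,1) (2,1) (2,1)
That's 9 distinct rows out of 12 strategies.

9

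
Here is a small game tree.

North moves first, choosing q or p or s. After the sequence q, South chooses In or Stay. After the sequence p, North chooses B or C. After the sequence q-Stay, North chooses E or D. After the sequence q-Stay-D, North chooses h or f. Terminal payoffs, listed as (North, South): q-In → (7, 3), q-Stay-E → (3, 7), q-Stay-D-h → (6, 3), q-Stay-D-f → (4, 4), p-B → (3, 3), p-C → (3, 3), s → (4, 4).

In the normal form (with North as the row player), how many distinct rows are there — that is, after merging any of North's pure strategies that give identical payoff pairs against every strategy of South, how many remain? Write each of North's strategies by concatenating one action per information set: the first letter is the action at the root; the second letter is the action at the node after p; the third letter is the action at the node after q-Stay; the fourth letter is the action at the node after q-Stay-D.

North has 24 pure strategies: qBEh, qBEf, qBDh, qBDf, qCEh, qCEf, qCDh, qCDf, pBEh, pBEf, pBDh, pBDf, pCEh, pCEf, pCDh, pCDf, sBEh, sBEf, sBDh, sBDf, sCEh, sCEf, sCDh, sCDf. Columns: In, Stay.
{qBEh, qBEf, qCEh, qCEf} → row (7,3) (3,7)
{qBDh, qCDh} → row (7,3) (6,3)
{qBDf, qCDf} → row (7,3) (4,4)
{pBEh, pBEf, pBDh, pBDf, pCEh, pCEf, pCDh, pCDf} → row (3,3) (3,3)
{sBEh, sBEf, sBDh, sBDf, sCEh, sCEf, sCDh, sCDf} → row (4,4) (4,4)
That's 5 distinct rows out of 24 strategies.

5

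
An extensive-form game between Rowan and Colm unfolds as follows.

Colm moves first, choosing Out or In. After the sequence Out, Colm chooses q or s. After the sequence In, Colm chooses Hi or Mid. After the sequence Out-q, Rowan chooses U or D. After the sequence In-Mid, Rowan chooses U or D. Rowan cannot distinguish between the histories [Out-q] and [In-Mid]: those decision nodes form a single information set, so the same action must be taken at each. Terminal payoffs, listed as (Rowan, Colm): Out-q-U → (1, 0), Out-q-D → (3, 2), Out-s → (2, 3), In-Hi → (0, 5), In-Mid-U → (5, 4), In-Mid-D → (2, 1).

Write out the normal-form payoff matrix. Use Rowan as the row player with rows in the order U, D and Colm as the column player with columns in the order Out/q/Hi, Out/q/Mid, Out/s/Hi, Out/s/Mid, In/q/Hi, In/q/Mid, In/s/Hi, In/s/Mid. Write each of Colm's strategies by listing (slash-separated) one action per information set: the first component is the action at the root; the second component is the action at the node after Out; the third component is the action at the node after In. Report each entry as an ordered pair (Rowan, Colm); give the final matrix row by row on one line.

U: (1,0) (1,0) (2,3) (2,3) (0,5) (5,4) (0,5) (5,4) | D: (3,2) (3,2) (2,3) (2,3) (0,5) (2,1) (0,5) (2,1)

      Out/q/Hi  Out/q/Mid  Out/s/Hi  Out/s/Mid  In/q/Hi  In/q/Mid  In/s/Hi  In/s/Mid
   U    (1,0)    (1,0)    (2,3)    (2,3)    (0,5)    (5,4)    (0,5)    (5,4)
   D    (3,2)    (3,2)    (2,3)    (2,3)    (0,5)    (2,1)    (0,5)    (2,1)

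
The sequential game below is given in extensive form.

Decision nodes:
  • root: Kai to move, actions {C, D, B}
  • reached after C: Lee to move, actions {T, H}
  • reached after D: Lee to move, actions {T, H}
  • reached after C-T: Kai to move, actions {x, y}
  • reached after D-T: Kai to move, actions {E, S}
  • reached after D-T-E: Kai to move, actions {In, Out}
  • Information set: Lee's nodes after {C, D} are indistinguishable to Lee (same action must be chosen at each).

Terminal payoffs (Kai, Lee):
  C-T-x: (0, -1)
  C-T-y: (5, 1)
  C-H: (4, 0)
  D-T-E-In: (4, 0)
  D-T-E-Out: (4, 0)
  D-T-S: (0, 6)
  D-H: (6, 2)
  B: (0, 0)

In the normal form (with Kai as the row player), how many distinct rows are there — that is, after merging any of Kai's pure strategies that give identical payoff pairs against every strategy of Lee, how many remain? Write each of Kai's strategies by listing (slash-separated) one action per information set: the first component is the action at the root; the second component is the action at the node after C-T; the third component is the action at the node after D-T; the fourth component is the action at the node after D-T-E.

5

Kai has 24 pure strategies: C/x/E/In, C/x/E/Out, C/x/S/In, C/x/S/Out, C/y/E/In, C/y/E/Out, C/y/S/In, C/y/S/Out, D/x/E/In, D/x/E/Out, D/x/S/In, D/x/S/Out, D/y/E/In, D/y/E/Out, D/y/S/In, D/y/S/Out, B/x/E/In, B/x/E/Out, B/x/S/In, B/x/S/Out, B/y/E/In, B/y/E/Out, B/y/S/In, B/y/S/Out. Columns: T, H.
{C/x/E/In, C/x/E/Out, C/x/S/In, C/x/S/Out} → row (0,-1) (4,0)
{C/y/E/In, C/y/E/Out, C/y/S/In, C/y/S/Out} → row (5,1) (4,0)
{D/x/E/In, D/x/E/Out, D/y/E/In, D/y/E/Out} → row (4,0) (6,2)
{D/x/S/In, D/x/S/Out, D/y/S/In, D/y/S/Out} → row (0,6) (6,2)
{B/x/E/In, B/x/E/Out, B/x/S/In, B/x/S/Out, B/y/E/In, B/y/E/Out, B/y/S/In, B/y/S/Out} → row (0,0) (0,0)
That's 5 distinct rows out of 24 strategies.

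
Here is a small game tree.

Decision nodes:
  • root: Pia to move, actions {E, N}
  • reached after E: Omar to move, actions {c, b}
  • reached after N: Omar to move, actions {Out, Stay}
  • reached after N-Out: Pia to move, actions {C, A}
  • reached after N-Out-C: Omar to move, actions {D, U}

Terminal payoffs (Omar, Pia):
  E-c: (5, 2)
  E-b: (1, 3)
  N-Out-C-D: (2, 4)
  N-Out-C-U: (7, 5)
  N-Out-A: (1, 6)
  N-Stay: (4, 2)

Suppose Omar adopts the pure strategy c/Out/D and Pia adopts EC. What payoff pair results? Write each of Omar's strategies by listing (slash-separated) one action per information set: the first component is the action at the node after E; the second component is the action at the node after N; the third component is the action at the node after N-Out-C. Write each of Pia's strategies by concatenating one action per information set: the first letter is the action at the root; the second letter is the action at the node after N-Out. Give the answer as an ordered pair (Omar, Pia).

Trace the play path from the root:
  Pia plays E
  Omar plays c at [E]
→ terminal payoff (5, 2).
(Omar's choice at the node after N is never reached on this path, so it doesn't affect the outcome.)

(5, 2)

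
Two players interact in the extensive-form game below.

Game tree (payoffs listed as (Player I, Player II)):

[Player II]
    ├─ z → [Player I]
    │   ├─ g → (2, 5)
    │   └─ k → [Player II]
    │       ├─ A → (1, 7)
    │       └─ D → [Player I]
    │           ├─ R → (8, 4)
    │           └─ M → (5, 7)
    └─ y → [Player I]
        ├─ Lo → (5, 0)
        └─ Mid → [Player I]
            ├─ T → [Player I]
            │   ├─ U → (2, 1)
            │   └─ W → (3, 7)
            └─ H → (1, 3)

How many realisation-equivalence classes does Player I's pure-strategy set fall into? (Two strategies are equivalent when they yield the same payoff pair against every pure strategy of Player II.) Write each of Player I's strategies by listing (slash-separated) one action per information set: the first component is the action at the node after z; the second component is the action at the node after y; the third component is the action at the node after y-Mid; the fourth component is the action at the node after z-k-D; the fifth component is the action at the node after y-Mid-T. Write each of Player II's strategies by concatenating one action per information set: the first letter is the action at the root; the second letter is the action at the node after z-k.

12

Player I has 32 pure strategies: g/Lo/T/R/U, g/Lo/T/R/W, g/Lo/T/M/U, g/Lo/T/M/W, g/Lo/H/R/U, g/Lo/H/R/W, g/Lo/H/M/U, g/Lo/H/M/W, g/Mid/T/R/U, g/Mid/T/R/W, g/Mid/T/M/U, g/Mid/T/M/W, g/Mid/H/R/U, g/Mid/H/R/W, g/Mid/H/M/U, g/Mid/H/M/W, k/Lo/T/R/U, k/Lo/T/R/W, k/Lo/T/M/U, k/Lo/T/M/W, k/Lo/H/R/U, k/Lo/H/R/W, k/Lo/H/M/U, k/Lo/H/M/W, k/Mid/T/R/U, k/Mid/T/R/W, k/Mid/T/M/U, k/Mid/T/M/W, k/Mid/H/R/U, k/Mid/H/R/W, k/Mid/H/M/U, k/Mid/H/M/W. Columns: zA, zD, yA, yD.
{g/Lo/T/R/U, g/Lo/T/R/W, g/Lo/T/M/U, g/Lo/T/M/W, g/Lo/H/R/U, g/Lo/H/R/W, g/Lo/H/M/U, g/Lo/H/M/W} → row (2,5) (2,5) (5,0) (5,0)
{g/Mid/T/R/U, g/Mid/T/M/U} → row (2,5) (2,5) (2,1) (2,1)
{g/Mid/T/R/W, g/Mid/T/M/W} → row (2,5) (2,5) (3,7) (3,7)
{g/Mid/H/R/U, g/Mid/H/R/W, g/Mid/H/M/U, g/Mid/H/M/W} → row (2,5) (2,5) (1,3) (1,3)
{k/Lo/T/R/U, k/Lo/T/R/W, k/Lo/H/R/U, k/Lo/H/R/W} → row (1,7) (8,4) (5,0) (5,0)
{k/Lo/T/M/U, k/Lo/T/M/W, k/Lo/H/M/U, k/Lo/H/M/W} → row (1,7) (5,7) (5,0) (5,0)
{k/Mid/T/R/U} → row (1,7) (8,4) (2,1) (2,1)
{k/Mid/T/R/W} → row (1,7) (8,4) (3,7) (3,7)
{k/Mid/T/M/U} → row (1,7) (5,7) (2,1) (2,1)
{k/Mid/T/M/W} → row (1,7) (5,7) (3,7) (3,7)
{k/Mid/H/R/U, k/Mid/H/R/W} → row (1,7) (8,4) (1,3) (1,3)
{k/Mid/H/M/U, k/Mid/H/M/W} → row (1,7) (5,7) (1,3) (1,3)
That's 12 distinct rows out of 32 strategies.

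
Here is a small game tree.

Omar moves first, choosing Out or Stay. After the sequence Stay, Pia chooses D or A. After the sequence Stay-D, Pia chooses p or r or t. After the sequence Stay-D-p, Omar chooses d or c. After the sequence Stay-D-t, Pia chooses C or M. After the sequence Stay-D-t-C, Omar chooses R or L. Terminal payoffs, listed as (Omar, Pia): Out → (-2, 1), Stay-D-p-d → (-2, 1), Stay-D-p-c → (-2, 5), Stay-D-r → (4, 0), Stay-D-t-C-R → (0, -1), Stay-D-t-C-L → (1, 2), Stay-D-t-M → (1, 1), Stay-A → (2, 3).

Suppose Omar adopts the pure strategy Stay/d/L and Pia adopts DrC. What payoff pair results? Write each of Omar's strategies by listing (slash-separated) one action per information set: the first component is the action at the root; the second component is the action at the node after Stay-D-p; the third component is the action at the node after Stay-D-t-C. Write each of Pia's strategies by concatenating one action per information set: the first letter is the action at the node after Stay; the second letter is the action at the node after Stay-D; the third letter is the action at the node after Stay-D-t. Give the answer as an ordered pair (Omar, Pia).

(4, 0)

Trace the play path from the root:
  Omar plays Stay
  Pia plays D at [Stay]
  Pia plays r at [Stay-D]
→ terminal payoff (4, 0).
(Omar's choice at the node after Stay-D-p is never reached on this path, so it doesn't affect the outcome.)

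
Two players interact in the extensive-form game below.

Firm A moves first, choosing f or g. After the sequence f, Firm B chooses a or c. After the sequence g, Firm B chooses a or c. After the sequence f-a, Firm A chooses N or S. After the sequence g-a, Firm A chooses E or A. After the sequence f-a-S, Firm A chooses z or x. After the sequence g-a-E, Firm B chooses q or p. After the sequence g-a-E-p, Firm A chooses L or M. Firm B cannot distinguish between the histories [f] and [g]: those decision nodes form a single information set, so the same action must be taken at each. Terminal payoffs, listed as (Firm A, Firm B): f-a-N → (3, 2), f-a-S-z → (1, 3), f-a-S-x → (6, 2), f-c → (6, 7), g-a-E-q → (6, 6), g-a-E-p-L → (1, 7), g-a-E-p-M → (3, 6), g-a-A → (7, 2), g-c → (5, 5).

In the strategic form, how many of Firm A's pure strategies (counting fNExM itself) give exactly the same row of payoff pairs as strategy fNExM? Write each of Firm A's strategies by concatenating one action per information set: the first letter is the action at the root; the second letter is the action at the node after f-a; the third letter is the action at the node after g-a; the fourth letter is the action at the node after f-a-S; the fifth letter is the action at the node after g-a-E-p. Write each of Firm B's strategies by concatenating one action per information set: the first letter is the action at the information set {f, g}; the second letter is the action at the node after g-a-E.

8

Row for fNExM (columns aq, ap, cq, cp): (3,2) (3,2) (6,7) (6,7).
Under fNExM, Firm A's choice at the node after g-a and at the node after f-a-S and at the node after g-a-E-p can never be reached regardless of what Firm B does, so varying those choices leaves every outcome unchanged.
Holding the reachable choices fixed and varying the unreachable ones freely already gives 2 × 2 × 2 = 8 equivalent strategies.
No other strategy reproduces this row, so those 8 are the full class: fNEzL, fNEzM, fNExL, fNExM, fNAzL, fNAzM, fNAxL, fNAxM.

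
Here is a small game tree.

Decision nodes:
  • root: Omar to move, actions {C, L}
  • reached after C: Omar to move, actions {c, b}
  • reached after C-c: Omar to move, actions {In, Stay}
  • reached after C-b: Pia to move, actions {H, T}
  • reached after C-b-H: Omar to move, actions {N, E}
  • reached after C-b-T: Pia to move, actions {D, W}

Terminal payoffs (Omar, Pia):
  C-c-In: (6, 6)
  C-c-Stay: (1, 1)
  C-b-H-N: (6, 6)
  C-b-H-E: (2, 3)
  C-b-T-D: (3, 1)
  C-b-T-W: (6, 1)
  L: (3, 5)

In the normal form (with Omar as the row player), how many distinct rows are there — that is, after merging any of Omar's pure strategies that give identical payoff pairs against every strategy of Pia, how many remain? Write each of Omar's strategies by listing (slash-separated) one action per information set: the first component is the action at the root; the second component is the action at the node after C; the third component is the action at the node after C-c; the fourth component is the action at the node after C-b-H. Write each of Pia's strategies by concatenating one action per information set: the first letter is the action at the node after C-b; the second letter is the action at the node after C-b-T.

5

Omar has 16 pure strategies: C/c/In/N, C/c/In/E, C/c/Stay/N, C/c/Stay/E, C/b/In/N, C/b/In/E, C/b/Stay/N, C/b/Stay/E, L/c/In/N, L/c/In/E, L/c/Stay/N, L/c/Stay/E, L/b/In/N, L/b/In/E, L/b/Stay/N, L/b/Stay/E. Columns: HD, HW, TD, TW.
{C/c/In/N, C/c/In/E} → row (6,6) (6,6) (6,6) (6,6)
{C/c/Stay/N, C/c/Stay/E} → row (1,1) (1,1) (1,1) (1,1)
{C/b/In/N, C/b/Stay/N} → row (6,6) (6,6) (3,1) (6,1)
{C/b/In/E, C/b/Stay/E} → row (2,3) (2,3) (3,1) (6,1)
{L/c/In/N, L/c/In/E, L/c/Stay/N, L/c/Stay/E, L/b/In/N, L/b/In/E, L/b/Stay/N, L/b/Stay/E} → row (3,5) (3,5) (3,5) (3,5)
That's 5 distinct rows out of 16 strategies.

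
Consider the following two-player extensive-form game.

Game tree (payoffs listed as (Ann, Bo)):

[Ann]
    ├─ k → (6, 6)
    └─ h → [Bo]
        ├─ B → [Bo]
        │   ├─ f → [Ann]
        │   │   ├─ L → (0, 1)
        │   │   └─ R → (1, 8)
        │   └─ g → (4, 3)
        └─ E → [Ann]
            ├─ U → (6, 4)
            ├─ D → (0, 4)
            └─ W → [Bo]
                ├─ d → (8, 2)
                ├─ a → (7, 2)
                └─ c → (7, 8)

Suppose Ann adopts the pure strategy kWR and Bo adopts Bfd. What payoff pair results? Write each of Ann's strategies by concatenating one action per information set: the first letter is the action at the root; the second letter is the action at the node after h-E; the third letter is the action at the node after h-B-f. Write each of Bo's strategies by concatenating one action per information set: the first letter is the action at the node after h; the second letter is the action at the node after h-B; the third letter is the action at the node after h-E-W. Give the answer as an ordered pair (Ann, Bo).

Trace the play path from the root:
  Ann plays k
→ terminal payoff (6, 6).
(Ann's choice at the node after h-E is never reached on this path, so it doesn't affect the outcome.)

(6, 6)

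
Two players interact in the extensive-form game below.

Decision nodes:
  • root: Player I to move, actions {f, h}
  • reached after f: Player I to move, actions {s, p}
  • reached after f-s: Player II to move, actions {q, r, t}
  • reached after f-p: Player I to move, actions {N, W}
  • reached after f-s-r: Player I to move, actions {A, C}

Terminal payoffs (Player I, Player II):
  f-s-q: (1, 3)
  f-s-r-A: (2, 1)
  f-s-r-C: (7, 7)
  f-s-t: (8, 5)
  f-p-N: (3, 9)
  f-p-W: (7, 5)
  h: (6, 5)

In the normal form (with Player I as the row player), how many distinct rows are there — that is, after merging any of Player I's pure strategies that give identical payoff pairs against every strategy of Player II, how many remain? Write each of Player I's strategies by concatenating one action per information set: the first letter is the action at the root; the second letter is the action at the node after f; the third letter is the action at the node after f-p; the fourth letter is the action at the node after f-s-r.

Player I has 16 pure strategies: fsNA, fsNC, fsWA, fsWC, fpNA, fpNC, fpWA, fpWC, hsNA, hsNC, hsWA, hsWC, hpNA, hpNC, hpWA, hpWC. Columns: q, r, t.
{fsNA, fsWA} → row (1,3) (2,1) (8,5)
{fsNC, fsWC} → row (1,3) (7,7) (8,5)
{fpNA, fpNC} → row (3,9) (3,9) (3,9)
{fpWA, fpWC} → row (7,5) (7,5) (7,5)
{hsNA, hsNC, hsWA, hsWC, hpNA, hpNC, hpWA, hpWC} → row (6,5) (6,5) (6,5)
That's 5 distinct rows out of 16 strategies.

5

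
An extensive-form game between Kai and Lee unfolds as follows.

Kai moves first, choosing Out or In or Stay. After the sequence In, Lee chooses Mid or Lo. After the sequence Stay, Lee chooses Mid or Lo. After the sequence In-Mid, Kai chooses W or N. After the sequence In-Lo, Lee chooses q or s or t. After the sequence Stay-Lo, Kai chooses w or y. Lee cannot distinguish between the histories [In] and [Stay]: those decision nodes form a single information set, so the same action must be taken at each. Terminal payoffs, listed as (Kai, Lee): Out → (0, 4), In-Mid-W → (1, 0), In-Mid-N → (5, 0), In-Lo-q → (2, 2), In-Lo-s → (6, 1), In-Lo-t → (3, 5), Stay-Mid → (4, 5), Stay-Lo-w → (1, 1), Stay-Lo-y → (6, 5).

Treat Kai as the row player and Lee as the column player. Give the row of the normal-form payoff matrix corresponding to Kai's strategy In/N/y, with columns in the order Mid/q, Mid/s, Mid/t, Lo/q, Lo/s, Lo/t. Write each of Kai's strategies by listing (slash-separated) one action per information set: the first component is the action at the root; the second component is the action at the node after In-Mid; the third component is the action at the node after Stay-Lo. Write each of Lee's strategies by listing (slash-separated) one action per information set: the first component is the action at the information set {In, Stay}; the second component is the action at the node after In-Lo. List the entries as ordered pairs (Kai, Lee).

(5,0) (5,0) (5,0) (2,2) (6,1) (3,5)

vs Mid/q: Kai plays In → Lee plays Mid at [In] → Kai plays N at [In-Mid] → (5, 0)
vs Mid/s: Kai plays In → Lee plays Mid at [In] → Kai plays N at [In-Mid] → (5, 0)
vs Mid/t: Kai plays In → Lee plays Mid at [In] → Kai plays N at [In-Mid] → (5, 0)
vs Lo/q: Kai plays In → Lee plays Lo at [In] → Lee plays q at [In-Lo] → (2, 2)
vs Lo/s: Kai plays In → Lee plays Lo at [In] → Lee plays s at [In-Lo] → (6, 1)
vs Lo/t: Kai plays In → Lee plays Lo at [In] → Lee plays t at [In-Lo] → (3, 5)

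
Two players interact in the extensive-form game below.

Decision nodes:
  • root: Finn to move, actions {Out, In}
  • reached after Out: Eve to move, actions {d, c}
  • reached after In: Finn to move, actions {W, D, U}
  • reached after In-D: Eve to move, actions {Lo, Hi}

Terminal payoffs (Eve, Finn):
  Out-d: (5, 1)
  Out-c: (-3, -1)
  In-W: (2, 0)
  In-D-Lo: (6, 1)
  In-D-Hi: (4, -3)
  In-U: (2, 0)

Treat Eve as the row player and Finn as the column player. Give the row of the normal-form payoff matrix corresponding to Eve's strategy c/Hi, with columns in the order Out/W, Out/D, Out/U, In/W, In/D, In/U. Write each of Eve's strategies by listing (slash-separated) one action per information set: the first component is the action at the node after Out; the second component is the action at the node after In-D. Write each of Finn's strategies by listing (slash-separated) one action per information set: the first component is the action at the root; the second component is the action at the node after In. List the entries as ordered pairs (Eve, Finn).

vs Out/W: Finn plays Out → Eve plays c at [Out] → (-3, -1)
vs Out/D: Finn plays Out → Eve plays c at [Out] → (-3, -1)
vs Out/U: Finn plays Out → Eve plays c at [Out] → (-3, -1)
vs In/W: Finn plays In → Finn plays W at [In] → (2, 0)
vs In/D: Finn plays In → Finn plays D at [In] → Eve plays Hi at [In-D] → (4, -3)
vs In/U: Finn plays In → Finn plays U at [In] → (2, 0)

(-3,-1) (-3,-1) (-3,-1) (2,0) (4,-3) (2,0)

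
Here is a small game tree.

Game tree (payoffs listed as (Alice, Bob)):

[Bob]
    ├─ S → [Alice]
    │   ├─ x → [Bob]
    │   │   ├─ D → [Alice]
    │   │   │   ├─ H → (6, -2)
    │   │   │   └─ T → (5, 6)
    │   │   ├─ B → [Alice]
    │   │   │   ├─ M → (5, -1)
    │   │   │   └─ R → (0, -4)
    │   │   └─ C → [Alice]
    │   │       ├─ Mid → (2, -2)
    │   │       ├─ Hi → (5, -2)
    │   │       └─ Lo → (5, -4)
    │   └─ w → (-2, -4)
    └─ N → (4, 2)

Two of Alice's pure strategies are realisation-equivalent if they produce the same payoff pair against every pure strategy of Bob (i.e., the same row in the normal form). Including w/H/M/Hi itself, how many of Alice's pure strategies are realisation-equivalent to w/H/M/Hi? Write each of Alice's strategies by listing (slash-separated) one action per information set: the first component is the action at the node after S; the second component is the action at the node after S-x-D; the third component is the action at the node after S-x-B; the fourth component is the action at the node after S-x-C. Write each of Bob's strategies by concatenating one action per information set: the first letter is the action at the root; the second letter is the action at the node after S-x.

Row for w/H/M/Hi (columns SD, SB, SC, ND, NB, NC): (-2,-4) (-2,-4) (-2,-4) (4,2) (4,2) (4,2).
Under w/H/M/Hi, Alice's choice at the node after S-x-D and at the node after S-x-B and at the node after S-x-C can never be reached regardless of what Bob does, so varying those choices leaves every outcome unchanged.
Holding the reachable choices fixed and varying the unreachable ones freely already gives 2 × 2 × 3 = 12 equivalent strategies.
No other strategy reproduces this row, so those 12 are the full class: w/H/M/Mid, w/H/M/Hi, w/H/M/Lo, w/H/R/Mid, w/H/R/Hi, w/H/R/Lo, w/T/M/Mid, w/T/M/Hi, w/T/M/Lo, w/T/R/Mid, w/T/R/Hi, w/T/R/Lo.

12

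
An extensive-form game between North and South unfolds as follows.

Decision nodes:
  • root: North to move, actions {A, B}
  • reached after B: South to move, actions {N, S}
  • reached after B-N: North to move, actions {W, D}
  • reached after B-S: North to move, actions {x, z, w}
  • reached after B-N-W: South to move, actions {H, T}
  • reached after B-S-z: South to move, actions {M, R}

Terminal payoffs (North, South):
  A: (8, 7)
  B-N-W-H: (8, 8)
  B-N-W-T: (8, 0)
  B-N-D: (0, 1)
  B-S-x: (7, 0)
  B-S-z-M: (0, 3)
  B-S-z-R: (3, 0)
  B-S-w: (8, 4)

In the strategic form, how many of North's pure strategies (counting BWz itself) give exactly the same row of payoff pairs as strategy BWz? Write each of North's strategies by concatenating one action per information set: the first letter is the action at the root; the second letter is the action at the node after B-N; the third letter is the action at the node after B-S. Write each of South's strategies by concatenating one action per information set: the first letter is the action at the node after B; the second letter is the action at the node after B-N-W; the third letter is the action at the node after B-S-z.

1

Row for BWz (columns NHM, NHR, NTM, NTR, SHM, SHR, STM, STR): (8,8) (8,8) (8,0) (8,0) (0,3) (3,0) (0,3) (3,0).
Every one of North's information sets is on the play path for some reply by South when North follows BWz.
Changing the action at any of them therefore changes at least one column, so only BWz itself gives this row.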